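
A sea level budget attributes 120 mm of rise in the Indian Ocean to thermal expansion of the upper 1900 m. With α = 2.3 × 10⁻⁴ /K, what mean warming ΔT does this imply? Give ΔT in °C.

ΔT = Δh/(αH) = 0.12 / (2.3×10⁻⁴ × 1900) ≈ 0.2746 °C

0.275 °C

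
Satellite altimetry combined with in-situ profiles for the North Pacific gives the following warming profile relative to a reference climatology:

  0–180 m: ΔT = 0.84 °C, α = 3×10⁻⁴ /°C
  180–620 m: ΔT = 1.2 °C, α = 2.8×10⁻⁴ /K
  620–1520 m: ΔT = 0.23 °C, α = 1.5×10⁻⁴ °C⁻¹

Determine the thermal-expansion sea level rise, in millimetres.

0–180 m: 180 × 3×10⁻⁴ × 0.84 = 0.04536 m
180–620 m: 1.2 × 440 × 2.8×10⁻⁴ = 0.14784 m
620–1520 m: 0.23 × 900 × 1.5×10⁻⁴ = 0.03105 m
Δh = 0.04536 + 0.14784 + 0.03105 = 0.22425 m

about 224 mm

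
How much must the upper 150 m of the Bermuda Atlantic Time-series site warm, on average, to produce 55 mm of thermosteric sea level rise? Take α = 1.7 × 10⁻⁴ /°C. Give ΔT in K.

ΔT = Δh/(αH) = 0.055 / (1.7×10⁻⁴ × 150) ≈ 2.157 K

ΔT ≈ 2.16 K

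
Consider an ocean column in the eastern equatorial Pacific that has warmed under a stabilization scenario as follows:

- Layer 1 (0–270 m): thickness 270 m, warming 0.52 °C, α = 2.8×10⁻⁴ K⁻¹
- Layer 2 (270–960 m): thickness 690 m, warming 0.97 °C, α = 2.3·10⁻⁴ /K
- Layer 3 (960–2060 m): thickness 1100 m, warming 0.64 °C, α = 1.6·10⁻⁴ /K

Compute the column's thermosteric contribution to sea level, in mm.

0.52 × 2.8×10⁻⁴ × 270 = 0.039312 m
0.97 × 690 × 2.3×10⁻⁴ = 0.153939 m
0.64 × 1.6×10⁻⁴ × 1100 = 0.11264 m
Δh = 0.039312 + 0.153939 + 0.11264 = 0.305891 m

306 mm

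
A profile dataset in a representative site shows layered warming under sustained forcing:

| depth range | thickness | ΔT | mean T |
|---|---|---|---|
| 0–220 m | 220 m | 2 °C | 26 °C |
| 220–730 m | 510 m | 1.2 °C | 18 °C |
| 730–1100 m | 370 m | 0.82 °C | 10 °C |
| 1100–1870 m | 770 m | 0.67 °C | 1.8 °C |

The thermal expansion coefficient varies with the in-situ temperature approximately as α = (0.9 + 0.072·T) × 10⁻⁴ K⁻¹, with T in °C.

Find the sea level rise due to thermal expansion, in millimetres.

Layer 1: α = (0.9 + 0.072×26)×10⁻⁴ = 2.772×10⁻⁴ K⁻¹
Layer 2: α = (0.9 + 0.072×18)×10⁻⁴ = 2.196×10⁻⁴ K⁻¹
Layer 3: α = (0.9 + 0.072×10)×10⁻⁴ = 1.62×10⁻⁴ K⁻¹
Layer 4: α = (0.9 + 0.072×1.8)×10⁻⁴ = 1.0296×10⁻⁴ K⁻¹
Layer 1: 220 × 2 × 2.772×10⁻⁴ = 0.121968 m
1.2 × 2.196×10⁻⁴ × 510 = 0.1343952 m
Layer 3: 0.82 × 1.62×10⁻⁴ × 370 = 0.0491508 m
Layer 4: 770 × 1.0296×10⁻⁴ × 0.67 = 0.053117064 m
Δh = 0.121968 + 0.1343952 + 0.0491508 + 0.053117064 = 0.358631064 m ≈ 359 mm

Δh = 359 mm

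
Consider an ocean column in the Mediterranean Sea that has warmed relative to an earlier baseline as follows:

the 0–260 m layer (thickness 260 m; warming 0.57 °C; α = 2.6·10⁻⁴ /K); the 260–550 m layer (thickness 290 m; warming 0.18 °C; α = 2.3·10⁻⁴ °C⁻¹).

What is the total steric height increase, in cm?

Layer 1: 0.57 × 260 × 2.6×10⁻⁴ = 0.038532 m
260–550 m: 0.18 × 290 × 2.3×10⁻⁴ = 0.012006 m
Δh = 0.038532 + 0.012006 = 0.050538 m

5.05 cm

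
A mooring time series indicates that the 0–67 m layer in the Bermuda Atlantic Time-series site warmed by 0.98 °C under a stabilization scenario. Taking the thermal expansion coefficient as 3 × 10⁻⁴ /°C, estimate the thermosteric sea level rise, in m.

Δh = αΔT·H = 3×10⁻⁴ × 0.98 × 67 = 0.019698 m

Δh = 0.0197 m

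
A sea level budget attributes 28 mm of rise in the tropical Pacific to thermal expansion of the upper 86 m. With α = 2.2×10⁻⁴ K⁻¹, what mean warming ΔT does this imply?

ΔT ≈ 1.48 K

ΔT = Δh/(αH) = 0.028 / (2.2×10⁻⁴ × 86) ≈ 1.480 K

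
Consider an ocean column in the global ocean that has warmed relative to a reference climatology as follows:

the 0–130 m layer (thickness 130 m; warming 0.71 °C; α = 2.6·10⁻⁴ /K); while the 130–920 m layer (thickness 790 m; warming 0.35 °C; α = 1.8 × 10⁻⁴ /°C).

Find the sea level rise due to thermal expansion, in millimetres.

Layer 1: 2.6×10⁻⁴ × 0.71 × 130 = 0.023998 m
130–920 m: 0.35 × 1.8×10⁻⁴ × 790 = 0.04977 m
Δh = 0.023998 + 0.04977 = 0.073768 m

Δh = 73.8 mm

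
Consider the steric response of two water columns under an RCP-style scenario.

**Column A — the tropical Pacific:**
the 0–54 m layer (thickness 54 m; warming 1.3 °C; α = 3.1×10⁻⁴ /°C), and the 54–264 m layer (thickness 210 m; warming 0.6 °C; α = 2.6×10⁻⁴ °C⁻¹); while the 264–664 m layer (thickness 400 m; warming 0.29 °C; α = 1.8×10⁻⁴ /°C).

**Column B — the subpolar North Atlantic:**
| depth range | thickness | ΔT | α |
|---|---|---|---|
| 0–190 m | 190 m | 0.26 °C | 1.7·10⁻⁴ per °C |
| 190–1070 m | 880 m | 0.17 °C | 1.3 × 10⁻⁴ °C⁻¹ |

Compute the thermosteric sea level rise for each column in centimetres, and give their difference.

A: 7.5 cm; B: 2.8 cm; difference 4.8 cm

A 3.1×10⁻⁴ × 54 × 1.3 = 0.021762 m
A 54–264 m: 0.6 × 2.6×10⁻⁴ × 210 = 0.03276 m
A Layer 3: 400 × 0.29 × 1.8×10⁻⁴ = 0.02088 m
A total: 0.075402 m
B 0–190 m: 190 × 0.26 × 1.7×10⁻⁴ = 0.008398 m
B 0.17 × 1.3×10⁻⁴ × 880 = 0.019448 m
B total: 0.027846 m
Difference: 0.075402 − 0.027846 = 0.047556 m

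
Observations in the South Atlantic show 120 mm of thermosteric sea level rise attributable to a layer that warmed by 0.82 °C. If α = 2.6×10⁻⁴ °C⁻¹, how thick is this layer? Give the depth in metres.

H ≈ 560 m

H = Δh/(αΔT) = 0.12 / (2.6×10⁻⁴ × 0.82) ≈ 562.9 m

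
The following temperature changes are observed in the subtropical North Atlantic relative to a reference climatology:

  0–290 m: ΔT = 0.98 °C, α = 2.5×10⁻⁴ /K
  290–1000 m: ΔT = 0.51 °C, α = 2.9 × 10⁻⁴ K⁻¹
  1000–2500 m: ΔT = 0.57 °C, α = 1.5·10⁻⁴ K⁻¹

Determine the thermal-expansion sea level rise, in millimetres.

Layer 1: 0.98 × 290 × 2.5×10⁻⁴ = 0.07105 m
290–1000 m: 2.9×10⁻⁴ × 710 × 0.51 = 0.105009 m
1000–2500 m: 1500 × 1.5×10⁻⁴ × 0.57 = 0.12825 m
Δh = 0.07105 + 0.105009 + 0.12825 = 0.304309 m ≈ 304 mm

Δh = 304 mm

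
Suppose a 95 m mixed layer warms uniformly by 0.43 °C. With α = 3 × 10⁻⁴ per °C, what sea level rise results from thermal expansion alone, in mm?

Δh = 12 mm

Δh = αΔT·H = 3×10⁻⁴ × 0.43 × 95 = 0.012255 m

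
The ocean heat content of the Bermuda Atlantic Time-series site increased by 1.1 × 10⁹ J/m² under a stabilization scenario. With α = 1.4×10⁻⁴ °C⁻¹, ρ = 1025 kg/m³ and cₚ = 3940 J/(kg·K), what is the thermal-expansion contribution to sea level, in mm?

Δh = αQ/(ρcₚ) = 1.4×10⁻⁴ × 1.1×10⁹ / (1025 × 3940) ≈ 0.038133 m

about 38 mm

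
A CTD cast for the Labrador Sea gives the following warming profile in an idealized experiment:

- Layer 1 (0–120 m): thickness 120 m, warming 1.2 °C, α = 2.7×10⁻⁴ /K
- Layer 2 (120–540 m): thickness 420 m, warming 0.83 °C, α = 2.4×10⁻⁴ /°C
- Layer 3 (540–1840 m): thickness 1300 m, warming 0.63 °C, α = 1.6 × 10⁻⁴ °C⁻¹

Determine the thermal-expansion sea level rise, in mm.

Δh ≈ 250 mm

120 × 2.7×10⁻⁴ × 1.2 = 0.03888 m
2.4×10⁻⁴ × 420 × 0.83 = 0.083664 m
0.63 × 1.6×10⁻⁴ × 1300 = 0.13104 m
Δh = 0.03888 + 0.083664 + 0.13104 = 0.253584 m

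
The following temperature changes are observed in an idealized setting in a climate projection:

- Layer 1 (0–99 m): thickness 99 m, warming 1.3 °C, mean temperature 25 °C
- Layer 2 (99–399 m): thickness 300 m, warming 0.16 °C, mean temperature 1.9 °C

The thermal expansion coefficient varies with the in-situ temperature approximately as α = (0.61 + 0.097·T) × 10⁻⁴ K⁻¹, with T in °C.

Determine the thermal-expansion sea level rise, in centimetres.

Layer 1: α = (0.61 + 0.097×25)×10⁻⁴ = 3.035×10⁻⁴ K⁻¹
Layer 2: α = (0.61 + 0.097×1.9)×10⁻⁴ = 0.7943×10⁻⁴ K⁻¹
0–99 m: 3.035×10⁻⁴ × 1.3 × 99 = 0.03906045 m
0.16 × 0.7943×10⁻⁴ × 300 = 0.00381264 m
Δh = 0.03906045 + 0.00381264 = 0.04287309 m

4.3 cm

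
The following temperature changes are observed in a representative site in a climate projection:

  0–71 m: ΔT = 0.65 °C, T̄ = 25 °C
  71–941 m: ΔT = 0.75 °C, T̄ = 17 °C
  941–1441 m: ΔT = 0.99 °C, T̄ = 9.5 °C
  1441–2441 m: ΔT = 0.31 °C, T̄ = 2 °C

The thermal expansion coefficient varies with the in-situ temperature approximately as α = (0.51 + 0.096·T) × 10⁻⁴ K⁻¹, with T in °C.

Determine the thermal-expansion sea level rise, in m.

Δh ≈ 0.245 m

Layer 1: α = (0.51 + 0.096×25)×10⁻⁴ = 2.91×10⁻⁴ K⁻¹
Layer 2: α = (0.51 + 0.096×17)×10⁻⁴ = 2.142×10⁻⁴ K⁻¹
Layer 3: α = (0.51 + 0.096×9.5)×10⁻⁴ = 1.422×10⁻⁴ K⁻¹
Layer 4: α = (0.51 + 0.096×2)×10⁻⁴ = 0.702×10⁻⁴ K⁻¹
0–71 m: 2.91×10⁻⁴ × 71 × 0.65 = 0.01342965 m
71–941 m: 2.142×10⁻⁴ × 870 × 0.75 = 0.1397655 m
941–1441 m: 0.99 × 500 × 1.422×10⁻⁴ = 0.070389 m
0.31 × 0.702×10⁻⁴ × 1000 = 0.021762 m
Δh = 0.01342965 + 0.1397655 + 0.070389 + 0.021762 = 0.24534615 m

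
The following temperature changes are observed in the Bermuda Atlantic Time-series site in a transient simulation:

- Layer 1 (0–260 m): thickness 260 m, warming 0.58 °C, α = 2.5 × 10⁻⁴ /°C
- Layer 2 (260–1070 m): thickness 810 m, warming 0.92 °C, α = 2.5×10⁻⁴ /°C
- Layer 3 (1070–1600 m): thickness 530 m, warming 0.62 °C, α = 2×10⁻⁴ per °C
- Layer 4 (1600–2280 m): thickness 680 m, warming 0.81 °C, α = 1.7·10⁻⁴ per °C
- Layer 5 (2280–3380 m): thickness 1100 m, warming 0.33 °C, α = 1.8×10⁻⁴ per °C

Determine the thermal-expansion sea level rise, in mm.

Δh ≈ 450 mm

0–260 m: 0.58 × 2.5×10⁻⁴ × 260 = 0.03770 m
810 × 2.5×10⁻⁴ × 0.92 = 0.18630 m
2×10⁻⁴ × 530 × 0.62 = 0.06572 m
Layer 4: 680 × 0.81 × 1.7×10⁻⁴ = 0.093636 m
0.33 × 1.8×10⁻⁴ × 1100 = 0.06534 m
Δh = 0.03770 + 0.18630 + 0.06572 + 0.093636 + 0.06534 = 0.448696 m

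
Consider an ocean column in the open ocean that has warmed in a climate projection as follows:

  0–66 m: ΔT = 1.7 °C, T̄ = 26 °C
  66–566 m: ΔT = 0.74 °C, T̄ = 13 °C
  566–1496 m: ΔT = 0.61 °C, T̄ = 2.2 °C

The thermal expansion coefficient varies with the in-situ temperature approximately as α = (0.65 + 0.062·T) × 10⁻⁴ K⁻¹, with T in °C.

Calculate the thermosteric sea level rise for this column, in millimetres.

Δh = 120 mm

Layer 1: α = (0.65 + 0.062×26)×10⁻⁴ = 2.262×10⁻⁴ K⁻¹
Layer 2: α = (0.65 + 0.062×13)×10⁻⁴ = 1.456×10⁻⁴ K⁻¹
Layer 3: α = (0.65 + 0.062×2.2)×10⁻⁴ = 0.7864×10⁻⁴ K⁻¹
2.262×10⁻⁴ × 66 × 1.7 = 0.02537964 m
Layer 2: 500 × 0.74 × 1.456×10⁻⁴ = 0.053872 m
930 × 0.7864×10⁻⁴ × 0.61 = 0.044612472 m
Δh = 0.02537964 + 0.053872 + 0.044612472 = 0.123864112 m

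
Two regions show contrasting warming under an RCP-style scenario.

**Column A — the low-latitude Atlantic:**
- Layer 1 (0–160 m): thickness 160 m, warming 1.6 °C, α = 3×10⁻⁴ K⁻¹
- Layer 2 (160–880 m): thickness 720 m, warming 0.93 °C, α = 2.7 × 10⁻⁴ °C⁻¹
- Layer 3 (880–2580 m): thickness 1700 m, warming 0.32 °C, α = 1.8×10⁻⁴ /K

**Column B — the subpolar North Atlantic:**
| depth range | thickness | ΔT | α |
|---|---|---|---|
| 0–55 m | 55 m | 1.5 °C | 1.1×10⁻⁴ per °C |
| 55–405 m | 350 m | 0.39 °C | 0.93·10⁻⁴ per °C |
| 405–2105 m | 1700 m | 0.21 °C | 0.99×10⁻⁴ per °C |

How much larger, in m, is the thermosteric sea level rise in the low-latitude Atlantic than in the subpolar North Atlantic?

0.298 m larger

A 0–160 m: 1.6 × 160 × 3×10⁻⁴ = 0.07680 m
A Layer 2: 0.93 × 2.7×10⁻⁴ × 720 = 0.180792 m
A 1700 × 0.32 × 1.8×10⁻⁴ = 0.09792 m
A total: 0.355512 m
B 0–55 m: 1.5 × 1.1×10⁻⁴ × 55 = 0.009075 m
B Layer 2: 0.93×10⁻⁴ × 350 × 0.39 = 0.0126945 m
B Layer 3: 0.21 × 0.99×10⁻⁴ × 1700 = 0.035343 m
B total: 0.0571125 m
Difference: 0.355512 − 0.0571125 = 0.2983995 m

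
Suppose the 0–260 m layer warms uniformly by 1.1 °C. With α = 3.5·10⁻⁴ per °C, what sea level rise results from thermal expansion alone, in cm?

Δh = αΔT·H = 3.5×10⁻⁴ × 1.1 × 260 = 0.10010 m

10.0 cm of thermosteric rise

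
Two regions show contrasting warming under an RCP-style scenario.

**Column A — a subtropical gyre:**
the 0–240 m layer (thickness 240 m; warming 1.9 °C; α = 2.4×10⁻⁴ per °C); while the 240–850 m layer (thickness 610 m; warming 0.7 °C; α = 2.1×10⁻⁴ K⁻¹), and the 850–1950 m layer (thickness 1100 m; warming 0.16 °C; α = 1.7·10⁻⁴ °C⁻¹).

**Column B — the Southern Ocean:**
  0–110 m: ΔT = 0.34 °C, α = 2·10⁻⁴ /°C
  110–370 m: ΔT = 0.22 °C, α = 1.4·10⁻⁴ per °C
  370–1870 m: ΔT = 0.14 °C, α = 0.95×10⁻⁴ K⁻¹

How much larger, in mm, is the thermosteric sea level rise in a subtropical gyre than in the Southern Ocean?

A 2.4×10⁻⁴ × 240 × 1.9 = 0.10944 m
A 610 × 2.1×10⁻⁴ × 0.7 = 0.08967 m
A 850–1950 m: 1100 × 1.7×10⁻⁴ × 0.16 = 0.02992 m
A total: 0.22903 m
B Layer 1: 2×10⁻⁴ × 110 × 0.34 = 0.00748 m
B 0.22 × 1.4×10⁻⁴ × 260 = 0.008008 m
B 370–1870 m: 1500 × 0.95×10⁻⁴ × 0.14 = 0.01995 m
B total: 0.035438 m
Difference: 0.22903 − 0.035438 = 0.193592 m

190 mm larger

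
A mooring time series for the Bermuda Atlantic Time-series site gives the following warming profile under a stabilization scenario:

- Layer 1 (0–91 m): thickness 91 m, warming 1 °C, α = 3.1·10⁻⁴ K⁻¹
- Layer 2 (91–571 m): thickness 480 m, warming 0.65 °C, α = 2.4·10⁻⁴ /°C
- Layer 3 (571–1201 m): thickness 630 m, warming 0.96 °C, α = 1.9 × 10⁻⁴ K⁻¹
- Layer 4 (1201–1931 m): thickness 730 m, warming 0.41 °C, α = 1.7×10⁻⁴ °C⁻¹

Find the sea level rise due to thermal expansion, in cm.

Layer 1: 1 × 91 × 3.1×10⁻⁴ = 0.02821 m
0.65 × 2.4×10⁻⁴ × 480 = 0.07488 m
0.96 × 1.9×10⁻⁴ × 630 = 0.114912 m
Layer 4: 730 × 1.7×10⁻⁴ × 0.41 = 0.050881 m
Δh = 0.02821 + 0.07488 + 0.114912 + 0.050881 = 0.268883 m

Δh = 27 cm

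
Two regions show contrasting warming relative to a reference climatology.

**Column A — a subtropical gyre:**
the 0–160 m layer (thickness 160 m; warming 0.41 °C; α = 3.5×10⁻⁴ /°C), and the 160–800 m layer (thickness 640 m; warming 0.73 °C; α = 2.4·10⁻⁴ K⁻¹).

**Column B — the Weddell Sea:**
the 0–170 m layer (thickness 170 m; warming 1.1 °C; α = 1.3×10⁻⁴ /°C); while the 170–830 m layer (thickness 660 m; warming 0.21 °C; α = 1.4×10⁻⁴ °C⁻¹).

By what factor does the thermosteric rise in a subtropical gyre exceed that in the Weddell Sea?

A 0–160 m: 160 × 0.41 × 3.5×10⁻⁴ = 0.02296 m
A 0.73 × 2.4×10⁻⁴ × 640 = 0.112128 m
A total: 0.135088 m
B 170 × 1.1 × 1.3×10⁻⁴ = 0.02431 m
B 0.21 × 1.4×10⁻⁴ × 660 = 0.019404 m
B total: 0.043714 m
Ratio: 0.135088 / 0.043714 ≈ 3.090

a factor of 3.1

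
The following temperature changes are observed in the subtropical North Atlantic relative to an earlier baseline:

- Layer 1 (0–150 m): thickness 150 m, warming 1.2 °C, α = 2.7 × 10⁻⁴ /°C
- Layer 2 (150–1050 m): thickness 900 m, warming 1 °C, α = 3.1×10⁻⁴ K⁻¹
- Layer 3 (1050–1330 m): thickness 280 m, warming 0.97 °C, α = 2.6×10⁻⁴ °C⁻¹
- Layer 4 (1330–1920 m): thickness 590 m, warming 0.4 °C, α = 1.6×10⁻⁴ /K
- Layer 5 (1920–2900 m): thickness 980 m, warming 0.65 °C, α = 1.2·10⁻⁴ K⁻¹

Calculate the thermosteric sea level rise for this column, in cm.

0–150 m: 1.2 × 150 × 2.7×10⁻⁴ = 0.04860 m
Layer 2: 3.1×10⁻⁴ × 1 × 900 = 0.27900 m
2.6×10⁻⁴ × 280 × 0.97 = 0.070616 m
0.4 × 1.6×10⁻⁴ × 590 = 0.03776 m
Layer 5: 980 × 1.2×10⁻⁴ × 0.65 = 0.07644 m
Δh = 0.04860 + 0.27900 + 0.070616 + 0.03776 + 0.07644 = 0.512416 m

51.2 cm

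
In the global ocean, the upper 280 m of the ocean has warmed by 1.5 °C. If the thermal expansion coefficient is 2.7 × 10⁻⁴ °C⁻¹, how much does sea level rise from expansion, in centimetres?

Δh = αΔT·H = 2.7×10⁻⁴ × 1.5 × 280 = 0.11340 m

11.3 cm of thermosteric rise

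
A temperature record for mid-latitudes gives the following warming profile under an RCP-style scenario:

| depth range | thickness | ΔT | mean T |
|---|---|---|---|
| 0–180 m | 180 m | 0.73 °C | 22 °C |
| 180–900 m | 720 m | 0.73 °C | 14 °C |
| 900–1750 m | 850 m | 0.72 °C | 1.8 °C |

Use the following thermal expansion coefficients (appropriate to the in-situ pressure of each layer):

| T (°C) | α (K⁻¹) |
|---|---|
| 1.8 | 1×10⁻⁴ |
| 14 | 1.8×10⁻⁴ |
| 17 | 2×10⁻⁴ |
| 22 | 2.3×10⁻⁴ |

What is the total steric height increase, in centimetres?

18.6 cm of thermosteric rise

Layer 1 at 22 °C → α = 2.3×10⁻⁴ K⁻¹
Layer 2 at 14 °C → α = 1.8×10⁻⁴ K⁻¹
Layer 3 at 1.8 °C → α = 1×10⁻⁴ K⁻¹
0.73 × 2.3×10⁻⁴ × 180 = 0.030222 m
720 × 0.73 × 1.8×10⁻⁴ = 0.094608 m
Layer 3: 1×10⁻⁴ × 850 × 0.72 = 0.06120 m
Δh = 0.030222 + 0.094608 + 0.06120 = 0.18603 m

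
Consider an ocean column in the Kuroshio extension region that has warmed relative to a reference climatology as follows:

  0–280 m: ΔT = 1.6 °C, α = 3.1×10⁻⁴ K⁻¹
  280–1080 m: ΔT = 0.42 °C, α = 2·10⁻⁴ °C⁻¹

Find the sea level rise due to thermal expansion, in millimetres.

0–280 m: 3.1×10⁻⁴ × 1.6 × 280 = 0.13888 m
0.42 × 800 × 2×10⁻⁴ = 0.06720 m
Δh = 0.13888 + 0.06720 = 0.20608 m

Δh = 206 mm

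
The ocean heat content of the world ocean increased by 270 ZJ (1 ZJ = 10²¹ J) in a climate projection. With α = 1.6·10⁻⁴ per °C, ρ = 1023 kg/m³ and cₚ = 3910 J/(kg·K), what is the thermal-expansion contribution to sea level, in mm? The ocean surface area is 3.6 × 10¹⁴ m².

Per unit area: Q = 270×10²¹ / (3.6×10¹⁴) = 7.5×10⁸ J/m²
Δh = αQ/(ρcₚ) = 1.6×10⁻⁴ × 7.5×10⁸ / (1023 × 3910) ≈ 0.030001 m

Δh = 30 mm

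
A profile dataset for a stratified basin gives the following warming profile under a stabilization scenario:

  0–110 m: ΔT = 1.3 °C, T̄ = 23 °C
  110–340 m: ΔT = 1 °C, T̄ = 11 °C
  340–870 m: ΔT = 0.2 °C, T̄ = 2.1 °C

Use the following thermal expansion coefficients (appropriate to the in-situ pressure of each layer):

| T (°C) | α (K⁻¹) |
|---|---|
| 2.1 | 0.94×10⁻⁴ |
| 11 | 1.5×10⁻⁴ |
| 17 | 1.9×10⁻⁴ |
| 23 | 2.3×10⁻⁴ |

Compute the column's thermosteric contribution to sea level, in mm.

77.4 mm of thermosteric rise

Layer 1 at 23 °C → α = 2.3×10⁻⁴ K⁻¹
Layer 2 at 11 °C → α = 1.5×10⁻⁴ K⁻¹
Layer 3 at 2.1 °C → α = 0.94×10⁻⁴ K⁻¹
0–110 m: 110 × 1.3 × 2.3×10⁻⁴ = 0.03289 m
110–340 m: 1.5×10⁻⁴ × 230 × 1 = 0.03450 m
Layer 3: 0.94×10⁻⁴ × 0.2 × 530 = 0.009964 m
Δh = 0.03289 + 0.03450 + 0.009964 = 0.077354 m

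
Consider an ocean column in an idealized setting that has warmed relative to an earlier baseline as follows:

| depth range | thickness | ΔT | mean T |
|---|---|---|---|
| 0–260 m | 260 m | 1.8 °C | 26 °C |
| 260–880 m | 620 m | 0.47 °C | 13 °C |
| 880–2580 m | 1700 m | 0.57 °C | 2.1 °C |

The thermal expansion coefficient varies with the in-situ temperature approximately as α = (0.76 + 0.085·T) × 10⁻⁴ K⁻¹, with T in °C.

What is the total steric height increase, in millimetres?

Δh = 284 mm

Layer 1: α = (0.76 + 0.085×26)×10⁻⁴ = 2.97×10⁻⁴ K⁻¹
Layer 2: α = (0.76 + 0.085×13)×10⁻⁴ = 1.865×10⁻⁴ K⁻¹
Layer 3: α = (0.76 + 0.085×2.1)×10⁻⁴ = 0.9385×10⁻⁴ K⁻¹
Layer 1: 260 × 1.8 × 2.97×10⁻⁴ = 0.138996 m
0.47 × 620 × 1.865×10⁻⁴ = 0.0543461 m
880–2580 m: 1700 × 0.9385×10⁻⁴ × 0.57 = 0.09094065 m
Δh = 0.138996 + 0.0543461 + 0.09094065 = 0.28428275 m ≈ 284 mm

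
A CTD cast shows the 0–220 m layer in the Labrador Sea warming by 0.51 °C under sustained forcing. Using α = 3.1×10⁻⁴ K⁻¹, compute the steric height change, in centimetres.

Δh = αΔT·H = 3.1×10⁻⁴ × 0.51 × 220 = 0.034782 m

Δh ≈ 3.48 cm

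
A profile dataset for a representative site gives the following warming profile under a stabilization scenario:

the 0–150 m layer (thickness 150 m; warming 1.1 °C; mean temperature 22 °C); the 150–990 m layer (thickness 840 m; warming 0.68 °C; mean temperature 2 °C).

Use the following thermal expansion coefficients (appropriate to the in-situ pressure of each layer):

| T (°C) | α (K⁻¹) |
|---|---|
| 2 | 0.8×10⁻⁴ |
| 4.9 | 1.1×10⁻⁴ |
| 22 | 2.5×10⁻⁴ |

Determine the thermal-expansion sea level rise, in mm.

86.9 mm of thermosteric rise

Layer 1 at 22 °C → α = 2.5×10⁻⁴ K⁻¹
Layer 2 at 2 °C → α = 0.8×10⁻⁴ K⁻¹
Layer 1: 150 × 1.1 × 2.5×10⁻⁴ = 0.04125 m
150–990 m: 0.8×10⁻⁴ × 840 × 0.68 = 0.045696 m
Δh = 0.04125 + 0.045696 = 0.086946 m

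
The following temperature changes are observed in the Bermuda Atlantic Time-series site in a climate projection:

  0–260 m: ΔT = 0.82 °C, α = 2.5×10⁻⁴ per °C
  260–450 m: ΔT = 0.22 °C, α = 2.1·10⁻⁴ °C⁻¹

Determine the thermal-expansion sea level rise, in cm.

Layer 1: 260 × 2.5×10⁻⁴ × 0.82 = 0.05330 m
0.22 × 190 × 2.1×10⁻⁴ = 0.008778 m
Δh = 0.05330 + 0.008778 = 0.062078 m

about 6.2 cm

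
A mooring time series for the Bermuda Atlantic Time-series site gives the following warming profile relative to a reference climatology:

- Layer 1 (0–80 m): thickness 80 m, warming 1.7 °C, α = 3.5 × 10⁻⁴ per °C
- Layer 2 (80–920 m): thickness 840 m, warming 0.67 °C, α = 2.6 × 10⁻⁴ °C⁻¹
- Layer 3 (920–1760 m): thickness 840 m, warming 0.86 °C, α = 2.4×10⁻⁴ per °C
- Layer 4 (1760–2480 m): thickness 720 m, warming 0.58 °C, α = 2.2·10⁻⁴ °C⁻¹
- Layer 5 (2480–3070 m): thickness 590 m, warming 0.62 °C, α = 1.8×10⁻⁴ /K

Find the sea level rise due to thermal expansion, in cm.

Δh ≈ 53 cm

80 × 1.7 × 3.5×10⁻⁴ = 0.04760 m
840 × 2.6×10⁻⁴ × 0.67 = 0.146328 m
Layer 3: 840 × 2.4×10⁻⁴ × 0.86 = 0.173376 m
Layer 4: 2.2×10⁻⁴ × 720 × 0.58 = 0.091872 m
2480–3070 m: 590 × 1.8×10⁻⁴ × 0.62 = 0.065844 m
Δh = 0.04760 + 0.146328 + 0.173376 + 0.091872 + 0.065844 = 0.52502 m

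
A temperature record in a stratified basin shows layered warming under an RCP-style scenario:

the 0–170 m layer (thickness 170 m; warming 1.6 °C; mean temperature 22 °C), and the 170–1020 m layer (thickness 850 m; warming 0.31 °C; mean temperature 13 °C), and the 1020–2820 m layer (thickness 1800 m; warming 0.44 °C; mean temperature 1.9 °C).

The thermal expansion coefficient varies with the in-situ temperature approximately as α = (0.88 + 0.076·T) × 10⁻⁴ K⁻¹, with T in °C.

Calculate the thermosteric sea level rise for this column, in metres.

0.200 m

Layer 1: α = (0.88 + 0.076×22)×10⁻⁴ = 2.552×10⁻⁴ K⁻¹
Layer 2: α = (0.88 + 0.076×13)×10⁻⁴ = 1.868×10⁻⁴ K⁻¹
Layer 3: α = (0.88 + 0.076×1.9)×10⁻⁴ = 1.0244×10⁻⁴ K⁻¹
0–170 m: 2.552×10⁻⁴ × 170 × 1.6 = 0.0694144 m
170–1020 m: 850 × 1.868×10⁻⁴ × 0.31 = 0.0492218 m
0.44 × 1800 × 1.0244×10⁻⁴ = 0.08113248 m
Δh = 0.0694144 + 0.0492218 + 0.08113248 = 0.19976868 m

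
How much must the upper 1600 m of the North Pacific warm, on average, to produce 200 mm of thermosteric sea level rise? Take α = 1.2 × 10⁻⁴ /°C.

about 1.04 °C

ΔT = Δh/(αH) = 0.2 / (1.2×10⁻⁴ × 1600) ≈ 1.042 °C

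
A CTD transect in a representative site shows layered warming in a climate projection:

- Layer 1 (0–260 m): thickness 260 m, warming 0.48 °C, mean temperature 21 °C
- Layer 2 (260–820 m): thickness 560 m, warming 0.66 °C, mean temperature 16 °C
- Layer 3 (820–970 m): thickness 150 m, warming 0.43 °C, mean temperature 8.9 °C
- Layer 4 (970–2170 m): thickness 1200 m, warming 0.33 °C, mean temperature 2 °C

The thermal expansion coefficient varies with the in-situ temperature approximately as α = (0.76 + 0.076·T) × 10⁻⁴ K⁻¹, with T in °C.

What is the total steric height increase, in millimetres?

Layer 1: α = (0.76 + 0.076×21)×10⁻⁴ = 2.356×10⁻⁴ K⁻¹
Layer 2: α = (0.76 + 0.076×16)×10⁻⁴ = 1.976×10⁻⁴ K⁻¹
Layer 3: α = (0.76 + 0.076×8.9)×10⁻⁴ = 1.4364×10⁻⁴ K⁻¹
Layer 4: α = (0.76 + 0.076×2)×10⁻⁴ = 0.912×10⁻⁴ K⁻¹
Layer 1: 0.48 × 2.356×10⁻⁴ × 260 = 0.02940288 m
0.66 × 1.976×10⁻⁴ × 560 = 0.07303296 m
820–970 m: 0.43 × 1.4364×10⁻⁴ × 150 = 0.00926478 m
Layer 4: 1200 × 0.33 × 0.912×10⁻⁴ = 0.0361152 m
Δh = 0.02940288 + 0.07303296 + 0.00926478 + 0.0361152 = 0.14781582 m

150 mm of thermosteric rise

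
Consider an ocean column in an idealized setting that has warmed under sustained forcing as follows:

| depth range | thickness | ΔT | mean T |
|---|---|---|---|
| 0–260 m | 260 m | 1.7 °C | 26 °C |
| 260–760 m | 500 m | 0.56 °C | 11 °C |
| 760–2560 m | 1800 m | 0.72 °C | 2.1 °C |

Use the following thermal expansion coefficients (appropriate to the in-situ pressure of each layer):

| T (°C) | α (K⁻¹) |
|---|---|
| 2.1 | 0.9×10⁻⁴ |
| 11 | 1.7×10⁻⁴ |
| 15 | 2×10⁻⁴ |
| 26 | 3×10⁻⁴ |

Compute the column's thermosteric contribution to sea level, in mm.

Layer 1 at 26 °C → α = 3×10⁻⁴ K⁻¹
Layer 2 at 11 °C → α = 1.7×10⁻⁴ K⁻¹
Layer 3 at 2.1 °C → α = 0.9×10⁻⁴ K⁻¹
3×10⁻⁴ × 260 × 1.7 = 0.13260 m
260–760 m: 1.7×10⁻⁴ × 0.56 × 500 = 0.04760 m
Layer 3: 0.72 × 0.9×10⁻⁴ × 1800 = 0.11664 m
Δh = 0.13260 + 0.04760 + 0.11664 = 0.29684 m

Δh ≈ 297 mm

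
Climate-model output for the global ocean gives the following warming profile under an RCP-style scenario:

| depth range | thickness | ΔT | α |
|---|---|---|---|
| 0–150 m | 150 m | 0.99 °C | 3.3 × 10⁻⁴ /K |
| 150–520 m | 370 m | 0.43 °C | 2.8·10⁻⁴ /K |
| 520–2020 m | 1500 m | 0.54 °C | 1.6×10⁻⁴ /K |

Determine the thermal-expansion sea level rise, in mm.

Δh ≈ 223 mm

150 × 3.3×10⁻⁴ × 0.99 = 0.049005 m
Layer 2: 0.43 × 2.8×10⁻⁴ × 370 = 0.044548 m
1500 × 1.6×10⁻⁴ × 0.54 = 0.12960 m
Δh = 0.049005 + 0.044548 + 0.12960 = 0.223153 m ≈ 223 mm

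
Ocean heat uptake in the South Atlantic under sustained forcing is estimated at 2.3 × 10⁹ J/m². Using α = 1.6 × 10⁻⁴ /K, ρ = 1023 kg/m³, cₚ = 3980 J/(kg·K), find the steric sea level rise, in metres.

Δh = 0.090 m

Δh = αQ/(ρcₚ) = 1.6×10⁻⁴ × 2.3×10⁹ / (1023 × 3980) ≈ 0.090383 m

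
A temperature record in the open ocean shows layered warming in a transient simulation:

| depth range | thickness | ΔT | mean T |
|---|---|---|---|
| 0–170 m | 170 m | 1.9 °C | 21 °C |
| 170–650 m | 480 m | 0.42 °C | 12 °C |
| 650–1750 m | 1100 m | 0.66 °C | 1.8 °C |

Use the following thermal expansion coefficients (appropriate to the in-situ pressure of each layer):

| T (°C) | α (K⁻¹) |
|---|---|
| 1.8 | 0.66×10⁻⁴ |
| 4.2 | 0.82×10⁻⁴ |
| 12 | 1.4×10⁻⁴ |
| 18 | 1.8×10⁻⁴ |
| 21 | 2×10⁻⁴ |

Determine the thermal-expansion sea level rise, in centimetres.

Layer 1 at 21 °C → α = 2×10⁻⁴ K⁻¹
Layer 2 at 12 °C → α = 1.4×10⁻⁴ K⁻¹
Layer 3 at 1.8 °C → α = 0.66×10⁻⁴ K⁻¹
1.9 × 170 × 2×10⁻⁴ = 0.06460 m
170–650 m: 480 × 1.4×10⁻⁴ × 0.42 = 0.028224 m
650–1750 m: 0.66×10⁻⁴ × 1100 × 0.66 = 0.047916 m
Δh = 0.06460 + 0.028224 + 0.047916 = 0.14074 m ≈ 14.1 cm

about 14.1 cm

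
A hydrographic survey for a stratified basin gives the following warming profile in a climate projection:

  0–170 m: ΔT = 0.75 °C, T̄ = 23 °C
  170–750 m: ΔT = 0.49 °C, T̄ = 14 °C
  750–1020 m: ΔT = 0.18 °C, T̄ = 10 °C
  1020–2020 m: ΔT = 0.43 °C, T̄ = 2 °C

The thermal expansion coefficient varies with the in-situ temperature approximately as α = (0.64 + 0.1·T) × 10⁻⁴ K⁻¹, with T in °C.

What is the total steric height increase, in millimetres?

Layer 1: α = (0.64 + 0.1×23)×10⁻⁴ = 2.94×10⁻⁴ K⁻¹
Layer 2: α = (0.64 + 0.1×14)×10⁻⁴ = 2.04×10⁻⁴ K⁻¹
Layer 3: α = (0.64 + 0.1×10)×10⁻⁴ = 1.64×10⁻⁴ K⁻¹
Layer 4: α = (0.64 + 0.1×2)×10⁻⁴ = 0.84×10⁻⁴ K⁻¹
Layer 1: 0.75 × 2.94×10⁻⁴ × 170 = 0.037485 m
170–750 m: 580 × 0.49 × 2.04×10⁻⁴ = 0.0579768 m
750–1020 m: 0.18 × 270 × 1.64×10⁻⁴ = 0.0079704 m
Layer 4: 0.84×10⁻⁴ × 1000 × 0.43 = 0.03612 m
Δh = 0.037485 + 0.0579768 + 0.0079704 + 0.03612 = 0.1395522 m ≈ 140 mm

140 mm of thermosteric rise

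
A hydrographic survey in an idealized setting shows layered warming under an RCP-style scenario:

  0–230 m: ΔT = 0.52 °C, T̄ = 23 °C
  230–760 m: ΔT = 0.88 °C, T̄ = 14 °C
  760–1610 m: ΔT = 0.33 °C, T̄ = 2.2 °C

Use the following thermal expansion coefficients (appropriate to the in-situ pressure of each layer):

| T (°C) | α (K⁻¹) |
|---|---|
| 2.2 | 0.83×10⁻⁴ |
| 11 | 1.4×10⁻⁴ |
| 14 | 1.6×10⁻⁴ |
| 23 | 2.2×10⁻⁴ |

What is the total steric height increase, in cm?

12.4 cm

Layer 1 at 23 °C → α = 2.2×10⁻⁴ K⁻¹
Layer 2 at 14 °C → α = 1.6×10⁻⁴ K⁻¹
Layer 3 at 2.2 °C → α = 0.83×10⁻⁴ K⁻¹
0–230 m: 2.2×10⁻⁴ × 0.52 × 230 = 0.026312 m
230–760 m: 1.6×10⁻⁴ × 0.88 × 530 = 0.074624 m
Layer 3: 0.83×10⁻⁴ × 0.33 × 850 = 0.0232815 m
Δh = 0.026312 + 0.074624 + 0.0232815 = 0.1242175 m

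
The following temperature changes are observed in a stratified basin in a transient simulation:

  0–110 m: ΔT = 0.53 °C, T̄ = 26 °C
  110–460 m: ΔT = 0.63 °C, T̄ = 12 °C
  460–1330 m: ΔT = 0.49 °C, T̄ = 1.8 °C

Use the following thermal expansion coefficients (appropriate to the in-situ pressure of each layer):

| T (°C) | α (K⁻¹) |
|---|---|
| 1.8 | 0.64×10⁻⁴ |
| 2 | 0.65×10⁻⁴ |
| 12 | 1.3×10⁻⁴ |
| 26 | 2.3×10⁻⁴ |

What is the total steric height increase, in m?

Layer 1 at 26 °C → α = 2.3×10⁻⁴ K⁻¹
Layer 2 at 12 °C → α = 1.3×10⁻⁴ K⁻¹
Layer 3 at 1.8 °C → α = 0.64×10⁻⁴ K⁻¹
0–110 m: 0.53 × 110 × 2.3×10⁻⁴ = 0.013409 m
Layer 2: 350 × 0.63 × 1.3×10⁻⁴ = 0.028665 m
870 × 0.49 × 0.64×10⁻⁴ = 0.0272832 m
Δh = 0.013409 + 0.028665 + 0.0272832 = 0.0693572 m

about 0.0694 m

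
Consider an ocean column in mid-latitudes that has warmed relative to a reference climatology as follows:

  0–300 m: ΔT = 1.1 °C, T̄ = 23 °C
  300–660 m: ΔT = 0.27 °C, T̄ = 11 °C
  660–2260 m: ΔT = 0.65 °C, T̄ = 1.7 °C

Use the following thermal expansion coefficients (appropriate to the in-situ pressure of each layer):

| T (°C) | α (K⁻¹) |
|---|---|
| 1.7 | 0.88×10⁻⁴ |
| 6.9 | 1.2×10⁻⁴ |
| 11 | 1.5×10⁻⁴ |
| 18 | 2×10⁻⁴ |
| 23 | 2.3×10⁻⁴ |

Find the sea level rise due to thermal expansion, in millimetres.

about 180 mm

Layer 1 at 23 °C → α = 2.3×10⁻⁴ K⁻¹
Layer 2 at 11 °C → α = 1.5×10⁻⁴ K⁻¹
Layer 3 at 1.7 °C → α = 0.88×10⁻⁴ K⁻¹
1.1 × 300 × 2.3×10⁻⁴ = 0.07590 m
1.5×10⁻⁴ × 360 × 0.27 = 0.01458 m
660–2260 m: 0.65 × 0.88×10⁻⁴ × 1600 = 0.09152 m
Δh = 0.07590 + 0.01458 + 0.09152 = 0.18200 m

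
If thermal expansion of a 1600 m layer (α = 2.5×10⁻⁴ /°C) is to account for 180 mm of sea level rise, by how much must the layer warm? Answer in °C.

ΔT = Δh/(αH) = 0.18 / (2.5×10⁻⁴ × 1600) = 0.4500 °C

about 0.450 °C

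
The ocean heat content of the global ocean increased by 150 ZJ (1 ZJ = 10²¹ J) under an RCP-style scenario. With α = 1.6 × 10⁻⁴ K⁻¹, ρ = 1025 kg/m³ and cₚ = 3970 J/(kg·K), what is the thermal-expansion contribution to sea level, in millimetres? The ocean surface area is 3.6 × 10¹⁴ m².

Per unit area: Q = 150×10²¹ / (3.6×10¹⁴) ≈ 4.167×10⁸ J/m²
Δh = αQ/(ρcₚ) = 1.6×10⁻⁴ × 4.167×10⁸ / (1025 × 3970) ≈ 0.016384 m

Δh ≈ 16 mm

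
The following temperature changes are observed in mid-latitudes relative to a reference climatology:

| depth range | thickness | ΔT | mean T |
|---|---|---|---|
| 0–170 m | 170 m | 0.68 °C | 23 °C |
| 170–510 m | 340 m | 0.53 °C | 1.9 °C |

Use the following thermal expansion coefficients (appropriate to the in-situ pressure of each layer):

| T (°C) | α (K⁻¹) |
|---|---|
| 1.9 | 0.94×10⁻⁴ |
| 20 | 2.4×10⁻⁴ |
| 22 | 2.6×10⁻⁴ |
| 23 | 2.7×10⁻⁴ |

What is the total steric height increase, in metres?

about 0.0482 m

Layer 1 at 23 °C → α = 2.7×10⁻⁴ K⁻¹
Layer 2 at 1.9 °C → α = 0.94×10⁻⁴ K⁻¹
2.7×10⁻⁴ × 0.68 × 170 = 0.031212 m
0.53 × 0.94×10⁻⁴ × 340 = 0.0169388 m
Δh = 0.031212 + 0.0169388 = 0.0481508 m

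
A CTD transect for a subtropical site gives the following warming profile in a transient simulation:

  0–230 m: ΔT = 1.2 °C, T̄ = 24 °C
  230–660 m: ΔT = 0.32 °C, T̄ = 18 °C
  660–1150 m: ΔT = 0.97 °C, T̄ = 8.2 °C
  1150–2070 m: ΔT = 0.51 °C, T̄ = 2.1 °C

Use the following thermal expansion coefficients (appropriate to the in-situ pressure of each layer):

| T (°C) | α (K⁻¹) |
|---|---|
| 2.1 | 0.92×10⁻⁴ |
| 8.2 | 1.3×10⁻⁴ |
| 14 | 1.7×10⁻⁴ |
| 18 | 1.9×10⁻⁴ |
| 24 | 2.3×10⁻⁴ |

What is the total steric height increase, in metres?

Layer 1 at 24 °C → α = 2.3×10⁻⁴ K⁻¹
Layer 2 at 18 °C → α = 1.9×10⁻⁴ K⁻¹
Layer 3 at 8.2 °C → α = 1.3×10⁻⁴ K⁻¹
Layer 4 at 2.1 °C → α = 0.92×10⁻⁴ K⁻¹
230 × 1.2 × 2.3×10⁻⁴ = 0.06348 m
Layer 2: 0.32 × 430 × 1.9×10⁻⁴ = 0.026144 m
490 × 1.3×10⁻⁴ × 0.97 = 0.061789 m
1150–2070 m: 0.51 × 920 × 0.92×10⁻⁴ = 0.0431664 m
Δh = 0.06348 + 0.026144 + 0.061789 + 0.0431664 = 0.1945794 m

0.195 m of thermosteric rise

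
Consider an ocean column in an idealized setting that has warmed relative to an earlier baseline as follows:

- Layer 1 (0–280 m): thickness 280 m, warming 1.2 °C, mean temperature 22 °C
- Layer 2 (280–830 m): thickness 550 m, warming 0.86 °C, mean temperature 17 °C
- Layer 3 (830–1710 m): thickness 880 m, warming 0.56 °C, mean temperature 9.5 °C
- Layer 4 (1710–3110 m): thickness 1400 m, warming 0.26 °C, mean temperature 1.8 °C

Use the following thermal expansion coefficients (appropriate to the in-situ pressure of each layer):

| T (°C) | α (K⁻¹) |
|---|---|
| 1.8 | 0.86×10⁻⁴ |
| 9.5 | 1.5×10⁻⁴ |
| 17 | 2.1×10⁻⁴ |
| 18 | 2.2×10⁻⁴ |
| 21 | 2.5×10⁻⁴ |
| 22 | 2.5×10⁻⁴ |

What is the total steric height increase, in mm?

289 mm of thermosteric rise

Layer 1 at 22 °C → α = 2.5×10⁻⁴ K⁻¹
Layer 2 at 17 °C → α = 2.1×10⁻⁴ K⁻¹
Layer 3 at 9.5 °C → α = 1.5×10⁻⁴ K⁻¹
Layer 4 at 1.8 °C → α = 0.86×10⁻⁴ K⁻¹
Layer 1: 280 × 2.5×10⁻⁴ × 1.2 = 0.08400 m
Layer 2: 550 × 0.86 × 2.1×10⁻⁴ = 0.09933 m
830–1710 m: 0.56 × 880 × 1.5×10⁻⁴ = 0.07392 m
1710–3110 m: 1400 × 0.86×10⁻⁴ × 0.26 = 0.031304 m
Δh = 0.08400 + 0.09933 + 0.07392 + 0.031304 = 0.288554 m ≈ 289 mm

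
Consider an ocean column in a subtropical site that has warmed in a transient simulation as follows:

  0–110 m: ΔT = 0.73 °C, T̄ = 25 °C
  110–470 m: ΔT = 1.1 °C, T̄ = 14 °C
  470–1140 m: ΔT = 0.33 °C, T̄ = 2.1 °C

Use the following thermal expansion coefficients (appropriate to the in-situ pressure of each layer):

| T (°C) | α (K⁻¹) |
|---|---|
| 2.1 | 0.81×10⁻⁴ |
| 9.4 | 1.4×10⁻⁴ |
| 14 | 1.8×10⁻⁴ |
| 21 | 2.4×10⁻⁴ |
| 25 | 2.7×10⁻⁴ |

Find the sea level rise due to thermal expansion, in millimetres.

Layer 1 at 25 °C → α = 2.7×10⁻⁴ K⁻¹
Layer 2 at 14 °C → α = 1.8×10⁻⁴ K⁻¹
Layer 3 at 2.1 °C → α = 0.81×10⁻⁴ K⁻¹
0.73 × 2.7×10⁻⁴ × 110 = 0.021681 m
110–470 m: 1.8×10⁻⁴ × 360 × 1.1 = 0.07128 m
Layer 3: 0.33 × 0.81×10⁻⁴ × 670 = 0.0179091 m
Δh = 0.021681 + 0.07128 + 0.0179091 = 0.1108701 m

about 110 mm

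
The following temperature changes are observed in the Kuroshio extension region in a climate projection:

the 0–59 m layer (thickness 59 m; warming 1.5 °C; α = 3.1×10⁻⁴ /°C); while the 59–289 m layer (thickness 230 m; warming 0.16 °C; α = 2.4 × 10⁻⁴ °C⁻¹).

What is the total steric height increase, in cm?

0–59 m: 3.1×10⁻⁴ × 1.5 × 59 = 0.027435 m
Layer 2: 230 × 0.16 × 2.4×10⁻⁴ = 0.008832 m
Δh = 0.027435 + 0.008832 = 0.036267 m

about 3.63 cm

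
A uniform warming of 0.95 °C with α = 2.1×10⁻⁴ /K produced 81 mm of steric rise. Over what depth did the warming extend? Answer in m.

H = Δh/(αΔT) = 0.081 / (2.1×10⁻⁴ × 0.95) ≈ 406.0 m

H ≈ 406 m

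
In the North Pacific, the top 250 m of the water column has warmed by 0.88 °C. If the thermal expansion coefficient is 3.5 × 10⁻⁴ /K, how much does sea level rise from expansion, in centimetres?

Δh = 7.70 cm

Δh = αΔT·H = 3.5×10⁻⁴ × 0.88 × 250 = 0.07700 m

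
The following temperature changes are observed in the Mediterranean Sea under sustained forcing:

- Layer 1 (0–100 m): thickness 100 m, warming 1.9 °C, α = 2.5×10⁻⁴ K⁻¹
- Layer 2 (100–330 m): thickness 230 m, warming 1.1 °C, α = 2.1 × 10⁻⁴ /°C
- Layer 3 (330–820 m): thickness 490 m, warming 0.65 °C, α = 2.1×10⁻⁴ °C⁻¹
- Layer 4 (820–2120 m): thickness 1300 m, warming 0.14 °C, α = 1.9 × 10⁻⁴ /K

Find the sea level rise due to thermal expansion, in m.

Δh ≈ 0.20 m

Layer 1: 100 × 1.9 × 2.5×10⁻⁴ = 0.04750 m
230 × 1.1 × 2.1×10⁻⁴ = 0.05313 m
330–820 m: 490 × 0.65 × 2.1×10⁻⁴ = 0.066885 m
820–2120 m: 1300 × 0.14 × 1.9×10⁻⁴ = 0.03458 m
Δh = 0.04750 + 0.05313 + 0.066885 + 0.03458 = 0.202095 m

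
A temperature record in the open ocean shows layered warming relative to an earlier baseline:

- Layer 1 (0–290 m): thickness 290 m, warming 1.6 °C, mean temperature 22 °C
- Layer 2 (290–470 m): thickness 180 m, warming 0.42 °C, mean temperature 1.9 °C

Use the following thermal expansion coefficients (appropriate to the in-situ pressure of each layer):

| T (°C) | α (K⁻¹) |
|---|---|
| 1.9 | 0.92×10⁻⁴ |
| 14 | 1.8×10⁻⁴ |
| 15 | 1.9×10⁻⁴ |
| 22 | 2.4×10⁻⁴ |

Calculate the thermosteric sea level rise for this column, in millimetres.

Δh = 120 mm

Layer 1 at 22 °C → α = 2.4×10⁻⁴ K⁻¹
Layer 2 at 1.9 °C → α = 0.92×10⁻⁴ K⁻¹
Layer 1: 1.6 × 2.4×10⁻⁴ × 290 = 0.11136 m
Layer 2: 0.42 × 180 × 0.92×10⁻⁴ = 0.0069552 m
Δh = 0.11136 + 0.0069552 = 0.1183152 m ≈ 120 mm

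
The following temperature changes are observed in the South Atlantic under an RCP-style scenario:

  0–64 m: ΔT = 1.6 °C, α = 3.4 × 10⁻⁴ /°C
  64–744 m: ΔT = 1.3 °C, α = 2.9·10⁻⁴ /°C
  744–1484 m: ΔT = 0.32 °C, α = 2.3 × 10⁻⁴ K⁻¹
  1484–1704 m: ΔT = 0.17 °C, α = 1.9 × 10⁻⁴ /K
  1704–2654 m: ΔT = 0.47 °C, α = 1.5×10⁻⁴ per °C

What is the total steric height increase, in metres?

0–64 m: 3.4×10⁻⁴ × 64 × 1.6 = 0.034816 m
64–744 m: 2.9×10⁻⁴ × 1.3 × 680 = 0.25636 m
0.32 × 2.3×10⁻⁴ × 740 = 0.054464 m
1484–1704 m: 220 × 1.9×10⁻⁴ × 0.17 = 0.007106 m
0.47 × 1.5×10⁻⁴ × 950 = 0.066975 m
Δh = 0.034816 + 0.25636 + 0.054464 + 0.007106 + 0.066975 = 0.419721 m ≈ 0.42 m

Δh ≈ 0.42 m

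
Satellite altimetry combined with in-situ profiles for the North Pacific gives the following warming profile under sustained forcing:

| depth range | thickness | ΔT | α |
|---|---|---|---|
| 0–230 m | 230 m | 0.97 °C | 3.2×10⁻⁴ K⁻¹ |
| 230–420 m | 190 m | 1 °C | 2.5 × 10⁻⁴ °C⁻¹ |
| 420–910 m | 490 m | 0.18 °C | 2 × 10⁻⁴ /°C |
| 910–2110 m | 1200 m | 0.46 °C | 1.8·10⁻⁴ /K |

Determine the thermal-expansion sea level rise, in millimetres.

3.2×10⁻⁴ × 0.97 × 230 = 0.071392 m
2.5×10⁻⁴ × 190 × 1 = 0.04750 m
Layer 3: 490 × 2×10⁻⁴ × 0.18 = 0.01764 m
Layer 4: 1.8×10⁻⁴ × 0.46 × 1200 = 0.09936 m
Δh = 0.071392 + 0.04750 + 0.01764 + 0.09936 = 0.235892 m ≈ 236 mm

236 mm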